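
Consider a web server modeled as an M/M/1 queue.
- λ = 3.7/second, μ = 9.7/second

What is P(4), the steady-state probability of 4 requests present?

ρ = λ/μ = 3.7/9.7 = 0.3814
P(n) = (1-ρ)ρⁿ
P(4) = (1-0.3814) × 0.3814^4
P(4) = 0.6186 × 0.02116
P(4) = 0.01309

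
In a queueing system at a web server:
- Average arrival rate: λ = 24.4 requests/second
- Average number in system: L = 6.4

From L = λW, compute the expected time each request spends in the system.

Little's Law: L = λW, so W = L/λ
W = 6.4/24.4 = 0.2623 seconds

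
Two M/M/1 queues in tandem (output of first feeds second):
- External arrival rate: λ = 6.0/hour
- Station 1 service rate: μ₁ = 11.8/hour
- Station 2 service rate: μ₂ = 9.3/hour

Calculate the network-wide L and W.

By Jackson's theorem, each station behaves as independent M/M/1.
Station 1: ρ₁ = 6.0/11.8 = 0.5085, L₁ = ρ₁/(1-ρ₁) = λ/(μ₁-λ) = 6.0/5.80 = 1.0345
Station 2: ρ₂ = 6.0/9.3 = 0.6452, L₂ = ρ₂/(1-ρ₂) = λ/(μ₂-λ) = 6.0/3.30 = 1.8182
Total: L = L₁ + L₂ = 1.0345 + 1.8182 = 2.8527
W = L/λ = 2.8527/6.0 = 0.4754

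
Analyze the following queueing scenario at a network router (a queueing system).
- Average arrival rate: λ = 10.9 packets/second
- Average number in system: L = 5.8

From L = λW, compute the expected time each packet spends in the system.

Little's Law: L = λW, so W = L/λ
W = 5.8/10.9 = 0.5321 seconds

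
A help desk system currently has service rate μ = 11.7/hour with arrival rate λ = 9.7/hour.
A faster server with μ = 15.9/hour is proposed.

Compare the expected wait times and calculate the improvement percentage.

System 1: ρ₁ = 9.7/11.7 = 0.8291, W₁ = 1/(11.7-9.7) = 0.5000
System 2: ρ₂ = 9.7/15.9 = 0.6101, W₂ = 1/(15.9-9.7) = 0.1613
Improvement: (W₁-W₂)/W₁ = (0.5000-0.1613)/0.5000 = 67.74%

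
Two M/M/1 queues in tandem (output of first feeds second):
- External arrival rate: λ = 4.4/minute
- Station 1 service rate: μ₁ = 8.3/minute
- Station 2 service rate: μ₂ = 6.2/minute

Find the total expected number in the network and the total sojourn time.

By Jackson's theorem, each station behaves as independent M/M/1.
Station 1: ρ₁ = 4.4/8.3 = 0.5301, L₁ = ρ₁/(1-ρ₁) = λ/(μ₁-λ) = 4.4/3.90 = 1.1282
Station 2: ρ₂ = 4.4/6.2 = 0.7097, L₂ = ρ₂/(1-ρ₂) = λ/(μ₂-λ) = 4.4/1.80 = 2.4444
Total: L = L₁ + L₂ = 1.1282 + 2.4444 = 3.5726
W = L/λ = 3.5726/4.4 = 0.8120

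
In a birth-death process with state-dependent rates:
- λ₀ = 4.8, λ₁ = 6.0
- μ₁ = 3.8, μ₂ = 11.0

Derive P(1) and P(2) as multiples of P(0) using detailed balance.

Balance equations:
State 0: λ₀P₀ = μ₁P₁ → P₁ = (λ₀/μ₁)P₀ = (4.8/3.8)P₀ = 1.2632P₀
State 1: P₂ = (λ₀λ₁)/(μ₁μ₂)P₀ = (4.8×6.0)/(3.8×11.0)P₀ = 0.6890P₀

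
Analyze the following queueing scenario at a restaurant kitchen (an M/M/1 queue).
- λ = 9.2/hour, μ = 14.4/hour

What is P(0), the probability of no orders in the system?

ρ = λ/μ = 9.2/14.4 = 0.6389
P(0) = 1 - ρ = 1 - 0.6389 = 0.3611
The server is idle 36.11% of the time.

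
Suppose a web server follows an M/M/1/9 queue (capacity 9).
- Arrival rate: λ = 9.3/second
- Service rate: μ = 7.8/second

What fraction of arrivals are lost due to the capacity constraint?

ρ = λ/μ = 9.3/7.8 = 1.1923077
P₀ = (1-ρ)/(1-ρ^(K+1)) = (1-1.1923077)/(1-1.1923077^10) = -0.1923/-4.8061 = 0.04001
P_K = P₀×ρ^K = 0.04001 × 1.1923077^9 = 0.04001 × 4.8696 = 0.1948
Blocking probability = 19.48%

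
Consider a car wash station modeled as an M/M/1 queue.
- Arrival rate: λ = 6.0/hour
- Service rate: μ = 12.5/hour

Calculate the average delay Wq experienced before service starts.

First, compute utilization: ρ = λ/μ = 6.0/12.5 = 0.4800
For M/M/1: Wq = λ/(μ(μ-λ))
Wq = 6.0/(12.5 × (12.5-6.0))
Wq = 6.0/(12.5 × 6.50)
Wq = 0.07385 hours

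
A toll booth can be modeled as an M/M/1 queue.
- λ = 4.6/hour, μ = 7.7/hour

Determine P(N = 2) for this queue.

ρ = λ/μ = 4.6/7.7 = 0.5974
P(n) = (1-ρ)ρⁿ
P(2) = (1-0.5974) × 0.5974^2
P(2) = 0.4026 × 0.3569
P(2) = 0.1437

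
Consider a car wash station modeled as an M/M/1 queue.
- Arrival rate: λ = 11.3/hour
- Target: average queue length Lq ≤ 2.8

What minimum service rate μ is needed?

For M/M/1: Lq = λ²/(μ(μ-λ))
Need Lq ≤ 2.8, i.e. μ(μ-λ) ≥ λ²/2.8
μ² - 11.3μ - 127.69/2.8 ≥ 0  →  μ² - 11.3μ - 45.60357 ≥ 0
Quadratic formula (positive root): μ = [λ + √(λ² + 4×45.60357)]/2
Discriminant: 127.69 + 4×45.60357 = 310.1043, √310.1043 = 17.6098
μ ≥ (11.3 + 17.6098)/2 = 14.4549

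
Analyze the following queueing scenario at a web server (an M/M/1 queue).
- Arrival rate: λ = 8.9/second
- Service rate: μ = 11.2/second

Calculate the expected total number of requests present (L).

ρ = λ/μ = 8.9/11.2 = 0.7946
For M/M/1: L = λ/(μ-λ)
L = 8.9/(11.2-8.9) = 8.9/2.30
L = 3.8696 requests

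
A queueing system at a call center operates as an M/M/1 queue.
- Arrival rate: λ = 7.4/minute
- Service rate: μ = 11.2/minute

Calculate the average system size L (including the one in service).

ρ = λ/μ = 7.4/11.2 = 0.6607
For M/M/1: L = λ/(μ-λ)
L = 7.4/(11.2-7.4) = 7.4/3.80
L = 1.9474 calls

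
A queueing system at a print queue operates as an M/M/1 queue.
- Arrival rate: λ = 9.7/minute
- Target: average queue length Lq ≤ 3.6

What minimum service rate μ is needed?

For M/M/1: Lq = λ²/(μ(μ-λ))
Need Lq ≤ 3.6, i.e. μ(μ-λ) ≥ λ²/3.6
μ² - 9.7μ - 94.09/3.6 ≥ 0  →  μ² - 9.7μ - 26.1361 ≥ 0
Quadratic formula (positive root): μ = [λ + √(λ² + 4×26.1361)]/2
Discriminant: 94.09 + 4×26.1361 = 198.6344, √198.6344 = 14.0938
μ ≥ (9.7 + 14.0938)/2 = 11.8969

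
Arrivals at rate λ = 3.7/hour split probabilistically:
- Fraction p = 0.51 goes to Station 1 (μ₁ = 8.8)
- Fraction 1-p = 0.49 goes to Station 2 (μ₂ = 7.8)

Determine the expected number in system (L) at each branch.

Effective rates: λ₁ = 3.7×0.51 = 1.887, λ₂ = 3.7×0.49 = 1.813
Station 1: ρ₁ = 1.887/8.8 = 0.21443, L₁ = ρ₁/(1-ρ₁) = 0.21443/(1-0.21443) = 0.2730
Station 2: ρ₂ = 1.813/7.8 = 0.2324, L₂ = ρ₂/(1-ρ₂) = 0.2324/(1-0.2324) = 0.3028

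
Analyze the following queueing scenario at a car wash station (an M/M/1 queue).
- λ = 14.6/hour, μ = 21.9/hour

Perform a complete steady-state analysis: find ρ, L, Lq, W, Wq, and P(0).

Step 1: ρ = λ/μ = 14.6/21.9 = 0.6667
Step 2: L = λ/(μ-λ) = 14.6/7.30 = 2.0000
Step 3: Lq = λ²/(μ(μ-λ)) = 213.16/(21.9×7.30) = 1.3333
Step 4: W = 1/(μ-λ) = 1/7.30 = 0.136986
Step 5: Wq = λ/(μ(μ-λ)) = 14.6/(21.9×7.30) = 0.09132
Step 6: P(0) = 1-ρ = 0.3333
Verify: L = λW = 14.6×0.136986 = 2.0000 ✔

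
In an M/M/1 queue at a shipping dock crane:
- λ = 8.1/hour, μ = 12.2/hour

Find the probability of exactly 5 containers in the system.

ρ = λ/μ = 8.1/12.2 = 0.66393
P(n) = (1-ρ)ρⁿ
P(5) = (1-0.66393) × 0.66393^5
P(5) = 0.3361 × 0.1290
P(5) = 0.04336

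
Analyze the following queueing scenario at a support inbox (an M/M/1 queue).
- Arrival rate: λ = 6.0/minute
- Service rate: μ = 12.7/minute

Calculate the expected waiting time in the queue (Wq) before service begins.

First, compute utilization: ρ = λ/μ = 6.0/12.7 = 0.4724
For M/M/1: Wq = λ/(μ(μ-λ))
Wq = 6.0/(12.7 × (12.7-6.0))
Wq = 6.0/(12.7 × 6.70)
Wq = 0.07051 minutes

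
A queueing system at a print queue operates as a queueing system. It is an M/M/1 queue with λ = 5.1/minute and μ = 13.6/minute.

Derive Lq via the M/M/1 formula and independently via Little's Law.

Method 1 (direct): Lq = λ²/(μ(μ-λ)) = 26.01/(13.6 × 8.50) = 0.2250

Method 2 (Little's Law):
W = 1/(μ-λ) = 1/8.50 = 0.11765
Wq = W - 1/μ = 0.11765 - 0.073529 = 0.04412
Lq = λWq = 5.1 × 0.04412 = 0.2250 ✔ (matches Method 1)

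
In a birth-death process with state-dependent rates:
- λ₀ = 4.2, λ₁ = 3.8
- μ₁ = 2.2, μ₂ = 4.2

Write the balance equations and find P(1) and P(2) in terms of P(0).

Balance equations:
State 0: λ₀P₀ = μ₁P₁ → P₁ = (λ₀/μ₁)P₀ = (4.2/2.2)P₀ = 1.9091P₀
State 1: P₂ = (λ₀λ₁)/(μ₁μ₂)P₀ = (4.2×3.8)/(2.2×4.2)P₀ = 1.7273P₀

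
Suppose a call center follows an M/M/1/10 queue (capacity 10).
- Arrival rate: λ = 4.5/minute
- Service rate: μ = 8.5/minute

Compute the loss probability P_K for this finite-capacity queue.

ρ = λ/μ = 4.5/8.5 = 0.529412
P₀ = (1-ρ)/(1-ρ^(K+1)) = (1-0.529412)/(1-0.529412^11) = 0.4706/0.9991 = 0.4710
P_K = P₀×ρ^K = 0.47102 × 0.529412^10 = 0.47102 × 0.0017296 = 0.0008147
Blocking probability = 0.08147%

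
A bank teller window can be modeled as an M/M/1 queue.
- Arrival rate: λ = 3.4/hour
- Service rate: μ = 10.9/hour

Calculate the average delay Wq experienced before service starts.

First, compute utilization: ρ = λ/μ = 3.4/10.9 = 0.3119
For M/M/1: Wq = λ/(μ(μ-λ))
Wq = 3.4/(10.9 × (10.9-3.4))
Wq = 3.4/(10.9 × 7.50)
Wq = 0.04159 hours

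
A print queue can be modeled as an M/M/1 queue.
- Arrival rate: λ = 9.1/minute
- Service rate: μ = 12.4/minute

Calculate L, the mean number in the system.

ρ = λ/μ = 9.1/12.4 = 0.7339
For M/M/1: L = λ/(μ-λ)
L = 9.1/(12.4-9.1) = 9.1/3.30
L = 2.7576 jobs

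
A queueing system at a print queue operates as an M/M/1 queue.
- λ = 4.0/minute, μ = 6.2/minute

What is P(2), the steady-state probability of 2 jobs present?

ρ = λ/μ = 4.0/6.2 = 0.6452
P(n) = (1-ρ)ρⁿ
P(2) = (1-0.6452) × 0.6452^2
P(2) = 0.3548 × 0.4163
P(2) = 0.1477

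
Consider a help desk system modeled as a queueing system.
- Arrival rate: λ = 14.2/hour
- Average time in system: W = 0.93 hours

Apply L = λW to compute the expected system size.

Little's Law: L = λW
L = 14.2 × 0.93 = 13.2060 tickets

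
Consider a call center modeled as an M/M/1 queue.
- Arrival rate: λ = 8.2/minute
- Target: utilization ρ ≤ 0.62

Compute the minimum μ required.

ρ = λ/μ, so μ = λ/ρ
μ ≥ 8.2/0.62 = 13.2258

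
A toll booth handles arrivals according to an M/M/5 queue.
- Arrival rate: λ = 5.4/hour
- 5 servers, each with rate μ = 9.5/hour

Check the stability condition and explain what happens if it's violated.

Stability requires ρ = λ/(cμ) < 1
ρ = 5.4/(5 × 9.5) = 5.4/47.50 = 0.1137
Since 0.1137 < 1, the system is STABLE.
The servers are busy 11.37% of the time.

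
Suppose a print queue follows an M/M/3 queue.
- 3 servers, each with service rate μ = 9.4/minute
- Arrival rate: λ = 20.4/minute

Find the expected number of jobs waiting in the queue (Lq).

Traffic intensity: ρ = λ/(cμ) = 20.4/(3×9.4) = 0.7234
Since ρ = 0.7234 < 1, system is stable.
Offered load a = λ/μ = cρ = 20.4/9.4 = 2.1702
P₀ = [ Σₙ₌₀^2 aⁿ/n! + a^3/(3!(1-ρ)) ]⁻¹
Σ = a^0/0! + a^1/1! + a^2/2! = 1.0000 + 2.1702 + 2.3549 = 5.5251
a^3/(3!(1-ρ)) = 10.2213/(6 × 0.276596) = 6.1590
P₀ = 1/(5.5251 + 6.1590) = 0.08559
Lq = P₀·a^3·ρ / (3!(1-ρ)²) = 0.08559 × 10.2213 × 0.7234 / (6 × 0.07651) = 1.3786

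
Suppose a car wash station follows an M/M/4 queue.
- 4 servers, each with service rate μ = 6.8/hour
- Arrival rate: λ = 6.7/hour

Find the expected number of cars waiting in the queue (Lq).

Traffic intensity: ρ = λ/(cμ) = 6.7/(4×6.8) = 0.2463
Since ρ = 0.2463 < 1, system is stable.
Offered load a = λ/μ = cρ = 6.7/6.8 = 0.9853
P₀ = [ Σₙ₌₀^3 aⁿ/n! + a^4/(4!(1-ρ)) ]⁻¹
Σ = a^0/0! + a^1/1! + a^2/2! + a^3/3! = 1.0000 + 0.9853 + 0.4854 + 0.1594 = 2.6301
a^4/(4!(1-ρ)) = 0.9425/(24 × 0.7537) = 0.05210
P₀ = 1/(2.6301 + 0.05210) = 0.3728
Lq = P₀·a^4·ρ / (4!(1-ρ)²) = 0.37283 × 0.94246 × 0.24632 / (24 × 0.56803) = 0.006349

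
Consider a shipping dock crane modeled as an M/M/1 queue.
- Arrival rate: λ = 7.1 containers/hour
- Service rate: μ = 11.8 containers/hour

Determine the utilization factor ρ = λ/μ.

Server utilization: ρ = λ/μ
ρ = 7.1/11.8 = 0.6017
The server is busy 60.17% of the time.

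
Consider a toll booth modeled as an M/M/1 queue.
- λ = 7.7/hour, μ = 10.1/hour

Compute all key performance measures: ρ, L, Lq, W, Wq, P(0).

Step 1: ρ = λ/μ = 7.7/10.1 = 0.7624
Step 2: L = λ/(μ-λ) = 7.7/2.40 = 3.2083
Step 3: Lq = λ²/(μ(μ-λ)) = 59.29/(10.1×2.40) = 2.4460
Step 4: W = 1/(μ-λ) = 1/2.40 = 0.416667
Step 5: Wq = λ/(μ(μ-λ)) = 7.7/(10.1×2.40) = 0.3177
Step 6: P(0) = 1-ρ = 0.2376
Verify: L = λW = 7.7×0.416667 = 3.2083 ✔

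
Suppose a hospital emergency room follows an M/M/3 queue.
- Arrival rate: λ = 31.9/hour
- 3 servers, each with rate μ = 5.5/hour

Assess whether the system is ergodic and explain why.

Stability requires ρ = λ/(cμ) < 1
ρ = 31.9/(3 × 5.5) = 31.9/16.50 = 1.9333
Since 1.9333 ≥ 1, the system is UNSTABLE.
Need c > λ/μ = 31.9/5.5 = 5.80.
Minimum servers needed: c = 6.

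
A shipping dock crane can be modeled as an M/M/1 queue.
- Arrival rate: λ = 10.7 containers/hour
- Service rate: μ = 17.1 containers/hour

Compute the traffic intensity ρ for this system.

Server utilization: ρ = λ/μ
ρ = 10.7/17.1 = 0.6257
The server is busy 62.57% of the time.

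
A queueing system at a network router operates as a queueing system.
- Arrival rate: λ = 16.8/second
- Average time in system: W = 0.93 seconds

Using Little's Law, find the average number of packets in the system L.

Little's Law: L = λW
L = 16.8 × 0.93 = 15.6240 packets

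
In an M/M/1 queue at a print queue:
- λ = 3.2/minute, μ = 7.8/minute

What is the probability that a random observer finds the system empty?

ρ = λ/μ = 3.2/7.8 = 0.4103
P(0) = 1 - ρ = 1 - 0.4103 = 0.5897
The server is idle 58.97% of the time.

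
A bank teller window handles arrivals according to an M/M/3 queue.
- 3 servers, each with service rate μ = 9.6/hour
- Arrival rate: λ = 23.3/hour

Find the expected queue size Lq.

Traffic intensity: ρ = λ/(cμ) = 23.3/(3×9.6) = 0.8090
Since ρ = 0.8090 < 1, system is stable.
Offered load a = λ/μ = cρ = 23.3/9.6 = 2.4271
P₀ = [ Σₙ₌₀^2 aⁿ/n! + a^3/(3!(1-ρ)) ]⁻¹
Σ = a^0/0! + a^1/1! + a^2/2! = 1.0000 + 2.4271 + 2.9454 = 6.3725
a^3/(3!(1-ρ)) = 14.29730/(6 × 0.1909722) = 12.4776
P₀ = 1/(6.3725 + 12.4776) = 0.05305
Lq = P₀·a^3·ρ / (3!(1-ρ)²) = 0.0530501 × 14.2973 × 0.809028 / (6 × 0.0364704) = 2.8042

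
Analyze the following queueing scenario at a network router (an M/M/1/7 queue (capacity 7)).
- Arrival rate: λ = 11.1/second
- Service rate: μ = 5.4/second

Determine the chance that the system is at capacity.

ρ = λ/μ = 11.1/5.4 = 2.0556
P₀ = (1-ρ)/(1-ρ^(K+1)) = (1-2.0556)/(1-2.0556^8) = -1.0556/-317.7931 = 0.003322
P_K = P₀×ρ^K = 0.0033217 × 2.0556^7 = 0.0033217 × 155.0852 = 0.5151
Blocking probability = 51.51%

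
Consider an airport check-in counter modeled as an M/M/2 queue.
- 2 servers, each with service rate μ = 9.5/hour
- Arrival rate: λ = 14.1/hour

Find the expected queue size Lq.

Traffic intensity: ρ = λ/(cμ) = 14.1/(2×9.5) = 0.7421
Since ρ = 0.7421 < 1, system is stable.
Offered load a = λ/μ = cρ = 14.1/9.5 = 1.4842
P₀ = [ Σₙ₌₀^1 aⁿ/n! + a^2/(2!(1-ρ)) ]⁻¹
Σ = a^0/0! + a^1/1! = 1.0000 + 1.4842 = 2.4842
a^2/(2!(1-ρ)) = 2.20288/(2 × 0.257895) = 4.2709
P₀ = 1/(2.4842 + 4.2709) = 0.1480
Lq = P₀·a^2·ρ / (2!(1-ρ)²) = 0.148036 × 2.20288 × 0.742105 / (2 × 0.0665097) = 1.8193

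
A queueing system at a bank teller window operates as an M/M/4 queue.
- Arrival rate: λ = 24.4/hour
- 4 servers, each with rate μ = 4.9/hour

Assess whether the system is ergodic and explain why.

Stability requires ρ = λ/(cμ) < 1
ρ = 24.4/(4 × 4.9) = 24.4/19.60 = 1.2449
Since 1.2449 ≥ 1, the system is UNSTABLE.
Need c > λ/μ = 24.4/4.9 = 4.98.
Minimum servers needed: c = 5.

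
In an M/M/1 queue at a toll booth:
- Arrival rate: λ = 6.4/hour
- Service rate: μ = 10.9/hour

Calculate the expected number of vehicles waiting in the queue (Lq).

ρ = λ/μ = 6.4/10.9 = 0.5872
For M/M/1: Lq = λ²/(μ(μ-λ))
Lq = 40.96/(10.9 × 4.50)
Lq = 0.8351 vehicles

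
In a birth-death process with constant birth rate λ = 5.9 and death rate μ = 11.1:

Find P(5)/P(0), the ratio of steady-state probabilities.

For constant rates: P(n)/P(0) = (λ/μ)^n
P(5)/P(0) = (5.9/11.1)^5 = 0.53153^5 = 0.04243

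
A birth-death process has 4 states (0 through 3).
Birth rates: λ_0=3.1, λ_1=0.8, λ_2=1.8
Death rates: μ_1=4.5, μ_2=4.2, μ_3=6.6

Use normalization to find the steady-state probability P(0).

Ratios P(n)/P(0) = (λ₀···λₙ₋₁)/(μ₁···μₙ):
P(1)/P(0) = (3.1)/(4.5) = 0.6889
P(2)/P(0) = (3.1×0.8)/(4.5×4.2) = 0.1312
P(3)/P(0) = (3.1×0.8×1.8)/(4.5×4.2×6.6) = 0.03579

Normalization: ∑ P(n) = 1
P(0) × (1.0000 + 0.6889 + 0.1312 + 0.03579) = 1
P(0) × 1.8559 = 1
P(0) = 1/1.8559 = 0.5388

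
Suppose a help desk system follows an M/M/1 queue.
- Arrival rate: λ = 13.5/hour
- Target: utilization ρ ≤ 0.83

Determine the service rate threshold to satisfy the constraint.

ρ = λ/μ, so μ = λ/ρ
μ ≥ 13.5/0.83 = 16.2651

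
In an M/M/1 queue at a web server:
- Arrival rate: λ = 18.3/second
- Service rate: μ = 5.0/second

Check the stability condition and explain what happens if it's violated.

Stability requires ρ = λ/(cμ) < 1
ρ = 18.3/(1 × 5.0) = 18.3/5.00 = 3.6600
Since 3.6600 ≥ 1, the system is UNSTABLE.
Queue grows without bound. Need μ > λ = 18.3.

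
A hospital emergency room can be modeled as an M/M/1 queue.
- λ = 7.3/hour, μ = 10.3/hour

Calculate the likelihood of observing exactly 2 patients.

ρ = λ/μ = 7.3/10.3 = 0.7087
P(n) = (1-ρ)ρⁿ
P(2) = (1-0.7087) × 0.7087^2
P(2) = 0.2913 × 0.5023
P(2) = 0.1463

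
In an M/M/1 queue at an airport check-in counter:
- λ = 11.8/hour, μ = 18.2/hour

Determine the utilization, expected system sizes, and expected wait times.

Step 1: ρ = λ/μ = 11.8/18.2 = 0.6484
Step 2: L = λ/(μ-λ) = 11.8/6.40 = 1.8438
Step 3: Lq = λ²/(μ(μ-λ)) = 139.24/(18.2×6.40) = 1.1954
Step 4: W = 1/(μ-λ) = 1/6.40 = 0.15625
Step 5: Wq = λ/(μ(μ-λ)) = 11.8/(18.2×6.40) = 0.1013
Step 6: P(0) = 1-ρ = 0.3516
Verify: L = λW = 11.8×0.15625 = 1.8438 ✔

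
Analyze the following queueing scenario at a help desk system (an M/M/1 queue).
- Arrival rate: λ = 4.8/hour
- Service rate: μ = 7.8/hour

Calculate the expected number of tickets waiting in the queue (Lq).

ρ = λ/μ = 4.8/7.8 = 0.6154
For M/M/1: Lq = λ²/(μ(μ-λ))
Lq = 23.04/(7.8 × 3.00)
Lq = 0.9846 tickets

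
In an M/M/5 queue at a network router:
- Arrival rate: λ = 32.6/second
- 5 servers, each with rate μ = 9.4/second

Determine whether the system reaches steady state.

Stability requires ρ = λ/(cμ) < 1
ρ = 32.6/(5 × 9.4) = 32.6/47.00 = 0.6936
Since 0.6936 < 1, the system is STABLE.
The servers are busy 69.36% of the time.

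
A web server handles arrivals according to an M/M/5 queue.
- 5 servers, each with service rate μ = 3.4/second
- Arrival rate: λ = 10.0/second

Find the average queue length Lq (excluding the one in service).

Traffic intensity: ρ = λ/(cμ) = 10.0/(5×3.4) = 0.5882
Since ρ = 0.5882 < 1, system is stable.
Offered load a = λ/μ = cρ = 10.0/3.4 = 2.9412
P₀ = [ Σₙ₌₀^4 aⁿ/n! + a^5/(5!(1-ρ)) ]⁻¹
Σ = a^0/0! + a^1/1! + a^2/2! + a^3/3! + a^4/4! = 1.00000 + 2.94118 + 4.32526 + 4.24045 + 3.11798 = 15.6249
a^5/(5!(1-ρ)) = 220.0926/(120 × 0.41176) = 4.4543
P₀ = 1/(15.6249 + 4.4543) = 0.04980
Lq = P₀·a^5·ρ / (5!(1-ρ)²) = 0.049803 × 220.0926 × 0.58824 / (120 × 0.16955) = 0.3169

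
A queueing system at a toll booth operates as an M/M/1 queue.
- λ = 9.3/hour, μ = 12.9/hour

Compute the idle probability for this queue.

ρ = λ/μ = 9.3/12.9 = 0.7209
P(0) = 1 - ρ = 1 - 0.7209 = 0.2791
The server is idle 27.91% of the time.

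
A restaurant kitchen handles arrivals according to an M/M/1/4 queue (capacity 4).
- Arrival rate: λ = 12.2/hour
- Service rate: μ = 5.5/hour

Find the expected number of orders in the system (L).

ρ = λ/μ = 12.2/5.5 = 2.2182
P₀ = (1-ρ)/(1-ρ^(K+1)) = (1-2.2182)/(1-2.2182^5) = -1.2182/-52.7036 = 0.02311
P_K = P₀×ρ^K = 0.023114 × 2.2182^4 = 0.023114 × 24.2104 = 0.5596
L = ρ[1 - (K+1)ρ^K + Kρ^(K+1)] / [(1-ρ)(1-ρ^(K+1))]
L = 2.2182 × (1 - 5×24.2104 + 4×53.7036) / ((1 - 2.2182) × (1 - 53.7036)) = 3.2740 orders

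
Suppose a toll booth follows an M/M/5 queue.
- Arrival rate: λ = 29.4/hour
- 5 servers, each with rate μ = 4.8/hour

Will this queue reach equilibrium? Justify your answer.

Stability requires ρ = λ/(cμ) < 1
ρ = 29.4/(5 × 4.8) = 29.4/24.00 = 1.2250
Since 1.2250 ≥ 1, the system is UNSTABLE.
Need c > λ/μ = 29.4/4.8 = 6.12.
Minimum servers needed: c = 7.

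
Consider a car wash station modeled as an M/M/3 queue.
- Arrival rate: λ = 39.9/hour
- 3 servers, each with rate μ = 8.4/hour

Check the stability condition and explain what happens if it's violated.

Stability requires ρ = λ/(cμ) < 1
ρ = 39.9/(3 × 8.4) = 39.9/25.20 = 1.5833
Since 1.5833 ≥ 1, the system is UNSTABLE.
Need c > λ/μ = 39.9/8.4 = 4.75.
Minimum servers needed: c = 5.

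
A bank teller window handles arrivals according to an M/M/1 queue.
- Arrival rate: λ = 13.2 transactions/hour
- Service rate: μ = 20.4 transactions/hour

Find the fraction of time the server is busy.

Server utilization: ρ = λ/μ
ρ = 13.2/20.4 = 0.6471
The server is busy 64.71% of the time.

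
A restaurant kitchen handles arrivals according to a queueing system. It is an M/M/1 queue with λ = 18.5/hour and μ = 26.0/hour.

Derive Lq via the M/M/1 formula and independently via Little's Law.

Method 1 (direct): Lq = λ²/(μ(μ-λ)) = 342.25/(26.0 × 7.50) = 1.7551

Method 2 (Little's Law):
W = 1/(μ-λ) = 1/7.50 = 0.13333
Wq = W - 1/μ = 0.13333 - 0.038462 = 0.09487
Lq = λWq = 18.5 × 0.09487 = 1.7551 ✔ (matches Method 1)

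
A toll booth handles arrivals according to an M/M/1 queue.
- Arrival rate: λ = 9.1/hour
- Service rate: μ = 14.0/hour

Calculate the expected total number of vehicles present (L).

ρ = λ/μ = 9.1/14.0 = 0.6500
For M/M/1: L = λ/(μ-λ)
L = 9.1/(14.0-9.1) = 9.1/4.90
L = 1.8571 vehicles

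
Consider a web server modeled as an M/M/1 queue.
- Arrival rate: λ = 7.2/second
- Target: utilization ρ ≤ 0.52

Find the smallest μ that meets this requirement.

ρ = λ/μ, so μ = λ/ρ
μ ≥ 7.2/0.52 = 13.8462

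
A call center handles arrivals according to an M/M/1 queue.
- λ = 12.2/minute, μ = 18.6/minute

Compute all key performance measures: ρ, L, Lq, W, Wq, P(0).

Step 1: ρ = λ/μ = 12.2/18.6 = 0.6559
Step 2: L = λ/(μ-λ) = 12.2/6.40 = 1.9062
Step 3: Lq = λ²/(μ(μ-λ)) = 148.84/(18.6×6.40) = 1.2503
Step 4: W = 1/(μ-λ) = 1/6.40 = 0.15625
Step 5: Wq = λ/(μ(μ-λ)) = 12.2/(18.6×6.40) = 0.1025
Step 6: P(0) = 1-ρ = 0.3441
Verify: L = λW = 12.2×0.15625 = 1.9062 ✔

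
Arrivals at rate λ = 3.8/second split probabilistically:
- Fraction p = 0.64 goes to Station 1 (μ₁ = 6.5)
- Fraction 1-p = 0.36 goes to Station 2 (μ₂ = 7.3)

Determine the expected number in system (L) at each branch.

Effective rates: λ₁ = 3.8×0.64 = 2.432, λ₂ = 3.8×0.36 = 1.368
Station 1: ρ₁ = 2.432/6.5 = 0.37415, L₁ = ρ₁/(1-ρ₁) = 0.37415/(1-0.37415) = 0.5978
Station 2: ρ₂ = 1.368/7.3 = 0.1874, L₂ = ρ₂/(1-ρ₂) = 0.1874/(1-0.1874) = 0.2306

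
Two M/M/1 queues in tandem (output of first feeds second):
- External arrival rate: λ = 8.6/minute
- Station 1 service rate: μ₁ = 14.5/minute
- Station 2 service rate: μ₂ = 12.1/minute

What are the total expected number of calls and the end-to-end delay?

By Jackson's theorem, each station behaves as independent M/M/1.
Station 1: ρ₁ = 8.6/14.5 = 0.5931, L₁ = ρ₁/(1-ρ₁) = λ/(μ₁-λ) = 8.6/5.90 = 1.45763
Station 2: ρ₂ = 8.6/12.1 = 0.7107, L₂ = ρ₂/(1-ρ₂) = λ/(μ₂-λ) = 8.6/3.50 = 2.45714
Total: L = L₁ + L₂ = 1.45763 + 2.45714 = 3.9148
W = L/λ = 3.9148/8.6 = 0.4552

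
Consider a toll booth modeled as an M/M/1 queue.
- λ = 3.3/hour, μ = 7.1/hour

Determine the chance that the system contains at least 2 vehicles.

ρ = λ/μ = 3.3/7.1 = 0.4648
P(N ≥ n) = ρⁿ
P(N ≥ 2) = 0.4648^2
P(N ≥ 2) = 0.2160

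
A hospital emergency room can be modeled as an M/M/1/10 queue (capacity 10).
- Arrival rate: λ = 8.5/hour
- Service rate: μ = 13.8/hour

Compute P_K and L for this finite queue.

ρ = λ/μ = 8.5/13.8 = 0.61594
P₀ = (1-ρ)/(1-ρ^(K+1)) = (1-0.61594)/(1-0.61594^11) = 0.38406/0.99516 = 0.3859
P_K = P₀×ρ^K = 0.3859 × 0.61594^10 = 0.3859 × 0.007859 = 0.003033
Blocking probability P_10 = 0.003033 (0.30%)
L = ρ[1 - (K+1)ρ^K + Kρ^(K+1)] / [(1-ρ)(1-ρ^(K+1))]
L = 0.61594 × (1 - 11×0.007859 + 10×0.004841) / ((1 - 0.61594) × (1 - 0.004841)) = 1.5503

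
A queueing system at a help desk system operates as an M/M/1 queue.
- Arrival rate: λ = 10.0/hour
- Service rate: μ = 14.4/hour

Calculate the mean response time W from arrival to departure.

First, compute utilization: ρ = λ/μ = 10.0/14.4 = 0.6944
For M/M/1: W = 1/(μ-λ)
W = 1/(14.4-10.0) = 1/4.40
W = 0.2273 hours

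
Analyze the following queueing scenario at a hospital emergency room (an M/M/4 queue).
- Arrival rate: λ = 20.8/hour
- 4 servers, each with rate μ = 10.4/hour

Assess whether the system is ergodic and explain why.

Stability requires ρ = λ/(cμ) < 1
ρ = 20.8/(4 × 10.4) = 20.8/41.60 = 0.5000
Since 0.5000 < 1, the system is STABLE.
The servers are busy 50.00% of the time.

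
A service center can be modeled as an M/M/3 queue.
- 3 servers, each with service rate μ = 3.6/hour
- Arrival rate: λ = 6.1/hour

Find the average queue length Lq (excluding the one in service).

Traffic intensity: ρ = λ/(cμ) = 6.1/(3×3.6) = 0.5648
Since ρ = 0.5648 < 1, system is stable.
Offered load a = λ/μ = cρ = 6.1/3.6 = 1.6944
P₀ = [ Σₙ₌₀^2 aⁿ/n! + a^3/(3!(1-ρ)) ]⁻¹
Σ = a^0/0! + a^1/1! + a^2/2! = 1.0000 + 1.6944 + 1.4356 = 4.1300
a^3/(3!(1-ρ)) = 4.8650/(6 × 0.43519) = 1.8632
P₀ = 1/(4.1300 + 1.8632) = 0.1669
Lq = P₀·a^3·ρ / (3!(1-ρ)²) = 0.16686 × 4.8650 × 0.56481 / (6 × 0.18939) = 0.4035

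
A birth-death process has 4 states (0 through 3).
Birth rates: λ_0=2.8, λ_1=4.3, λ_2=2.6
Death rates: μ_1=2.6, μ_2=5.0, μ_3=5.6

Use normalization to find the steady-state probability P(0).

Ratios P(n)/P(0) = (λ₀···λₙ₋₁)/(μ₁···μₙ):
P(1)/P(0) = (2.8)/(2.6) = 1.0769
P(2)/P(0) = (2.8×4.3)/(2.6×5.0) = 0.9262
P(3)/P(0) = (2.8×4.3×2.6)/(2.6×5.0×5.6) = 0.4300

Normalization: ∑ P(n) = 1
P(0) × (1.0000 + 1.0769 + 0.9262 + 0.4300) = 1
P(0) × 3.4331 = 1
P(0) = 1/3.4331 = 0.2913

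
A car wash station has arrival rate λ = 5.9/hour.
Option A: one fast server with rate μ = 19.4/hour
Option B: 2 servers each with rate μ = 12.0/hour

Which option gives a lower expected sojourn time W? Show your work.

Option A: single server μ = 19.4 (M/M/1)
  ρ_A = 5.9/19.4 = 0.3041
  W_A = 1/(μ-λ) = 1/(19.4-5.9) = 1/13.50 = 0.07407

Option B: 2 servers μ = 12.0 (M/M/2)
  ρ_B = λ/(cμ) = 5.9/(2×12.0) = 0.2458
  Offered load a = λ/μ = cρ = 5.9/12.0 = 0.4917
  P₀ = [ Σₙ₌₀^1 aⁿ/n! + a^2/(2!(1-ρ)) ]⁻¹
  Σ = a^0/0! + a^1/1! = 1.0000 + 0.4917 = 1.4917
  a^2/(2!(1-ρ)) = 0.24174/(2 × 0.75417) = 0.1603
  P₀ = 1/(1.491667 + 0.1602670) = 0.6054
  Lq = P₀·a^2·ρ / (2!(1-ρ)²) = 0.6054 × 0.2417 × 0.2458 / (2 × 0.5688) = 0.03162
  Wq_B = Lq/λ = 0.031625/5.9 = 0.005360
  W_B = Wq_B + 1/μ = 0.005360 + 0.08333 = 0.08869

Since W_A = 0.07407 < W_B = 0.08869, Option A (single fast server) has the shorter time in system.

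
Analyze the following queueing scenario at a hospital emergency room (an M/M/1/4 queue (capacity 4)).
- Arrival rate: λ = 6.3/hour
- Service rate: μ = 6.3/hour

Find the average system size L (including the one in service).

ρ = λ/μ = 6.3/6.3 = 1 exactly.
With ρ = 1 the usual (1-ρ)/(1-ρ^(K+1)) form is 0/0; instead every state 0..K is equally likely.
P₀ = 1/(K+1) = 1/5 = 0.2000
P_K = P₀×ρ^K = P₀ = 0.2000
L = K/2 = 4/2 = 2.0000 patients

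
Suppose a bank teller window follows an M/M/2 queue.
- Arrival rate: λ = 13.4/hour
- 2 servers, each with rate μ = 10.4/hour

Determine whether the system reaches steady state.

Stability requires ρ = λ/(cμ) < 1
ρ = 13.4/(2 × 10.4) = 13.4/20.80 = 0.6442
Since 0.6442 < 1, the system is STABLE.
The servers are busy 64.42% of the time.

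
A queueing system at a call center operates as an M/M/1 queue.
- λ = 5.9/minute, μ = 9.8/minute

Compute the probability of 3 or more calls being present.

ρ = λ/μ = 5.9/9.8 = 0.6020
P(N ≥ n) = ρⁿ
P(N ≥ 3) = 0.6020^3
P(N ≥ 3) = 0.2182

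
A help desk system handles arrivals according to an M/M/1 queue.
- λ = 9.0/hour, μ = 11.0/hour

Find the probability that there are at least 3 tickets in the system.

ρ = λ/μ = 9.0/11.0 = 0.8182
P(N ≥ n) = ρⁿ
P(N ≥ 3) = 0.8182^3
P(N ≥ 3) = 0.5477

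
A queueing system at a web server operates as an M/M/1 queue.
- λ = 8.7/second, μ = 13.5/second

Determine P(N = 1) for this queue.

ρ = λ/μ = 8.7/13.5 = 0.6444
P(n) = (1-ρ)ρⁿ
P(1) = (1-0.6444) × 0.6444^1
P(1) = 0.3556 × 0.6444
P(1) = 0.2291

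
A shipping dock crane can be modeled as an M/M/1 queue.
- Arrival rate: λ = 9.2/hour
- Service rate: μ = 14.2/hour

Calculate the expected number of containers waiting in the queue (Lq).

ρ = λ/μ = 9.2/14.2 = 0.6479
For M/M/1: Lq = λ²/(μ(μ-λ))
Lq = 84.64/(14.2 × 5.00)
Lq = 1.1921 containers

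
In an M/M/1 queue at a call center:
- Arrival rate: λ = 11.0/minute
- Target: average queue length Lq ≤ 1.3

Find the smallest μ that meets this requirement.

For M/M/1: Lq = λ²/(μ(μ-λ))
Need Lq ≤ 1.3, i.e. μ(μ-λ) ≥ λ²/1.3
μ² - 11.0μ - 121.00/1.3 ≥ 0  →  μ² - 11.0μ - 93.07692 ≥ 0
Quadratic formula (positive root): μ = [λ + √(λ² + 4×93.07692)]/2
Discriminant: 121.00 + 4×93.07692 = 493.3077, √493.3077 = 22.21053
μ ≥ (11.0 + 22.21053)/2 = 16.6053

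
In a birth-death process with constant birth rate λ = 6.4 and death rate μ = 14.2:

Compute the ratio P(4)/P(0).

For constant rates: P(n)/P(0) = (λ/μ)^n
P(4)/P(0) = (6.4/14.2)^4 = 0.4507^4 = 0.04126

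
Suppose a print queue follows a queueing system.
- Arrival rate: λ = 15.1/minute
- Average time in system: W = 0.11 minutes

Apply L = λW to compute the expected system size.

Little's Law: L = λW
L = 15.1 × 0.11 = 1.6610 jobs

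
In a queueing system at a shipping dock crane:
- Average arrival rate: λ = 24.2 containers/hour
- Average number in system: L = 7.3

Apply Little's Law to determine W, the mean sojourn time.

Little's Law: L = λW, so W = L/λ
W = 7.3/24.2 = 0.3017 hours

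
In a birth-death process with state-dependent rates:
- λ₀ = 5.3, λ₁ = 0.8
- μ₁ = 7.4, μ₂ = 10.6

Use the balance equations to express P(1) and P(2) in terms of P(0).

Balance equations:
State 0: λ₀P₀ = μ₁P₁ → P₁ = (λ₀/μ₁)P₀ = (5.3/7.4)P₀ = 0.7162P₀
State 1: P₂ = (λ₀λ₁)/(μ₁μ₂)P₀ = (5.3×0.8)/(7.4×10.6)P₀ = 0.05405P₀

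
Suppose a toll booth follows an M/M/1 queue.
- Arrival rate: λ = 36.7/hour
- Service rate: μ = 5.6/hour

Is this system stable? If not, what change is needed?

Stability requires ρ = λ/(cμ) < 1
ρ = 36.7/(1 × 5.6) = 36.7/5.60 = 6.5536
Since 6.5536 ≥ 1, the system is UNSTABLE.
Queue grows without bound. Need μ > λ = 36.7.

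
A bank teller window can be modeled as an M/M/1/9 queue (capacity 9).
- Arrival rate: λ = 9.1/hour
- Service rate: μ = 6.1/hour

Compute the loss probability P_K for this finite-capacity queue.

ρ = λ/μ = 9.1/6.1 = 1.4918
P₀ = (1-ρ)/(1-ρ^(K+1)) = (1-1.4918)/(1-1.4918^10) = -0.4918/-53.5891 = 0.009177
P_K = P₀×ρ^K = 0.009177 × 1.4918^9 = 0.009177 × 36.5928 = 0.3358
Blocking probability = 33.58%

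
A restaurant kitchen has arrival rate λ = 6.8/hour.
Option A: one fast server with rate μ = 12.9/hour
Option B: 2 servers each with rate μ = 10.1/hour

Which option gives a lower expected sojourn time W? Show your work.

Option A: single server μ = 12.9 (M/M/1)
  ρ_A = 6.8/12.9 = 0.5271
  W_A = 1/(μ-λ) = 1/(12.9-6.8) = 1/6.10 = 0.1639

Option B: 2 servers μ = 10.1 (M/M/2)
  ρ_B = λ/(cμ) = 6.8/(2×10.1) = 0.3366
  Offered load a = λ/μ = cρ = 6.8/10.1 = 0.6733
  P₀ = [ Σₙ₌₀^1 aⁿ/n! + a^2/(2!(1-ρ)) ]⁻¹
  Σ = a^0/0! + a^1/1! = 1.0000 + 0.6733 = 1.6733
  a^2/(2!(1-ρ)) = 0.45329/(2 × 0.66337) = 0.3417
  P₀ = 1/(1.6733 + 0.3417) = 0.4963
  Lq = P₀·a^2·ρ / (2!(1-ρ)²) = 0.49630 × 0.45329 × 0.33663 / (2 × 0.44005) = 0.08605
  Wq_B = Lq/λ = 0.08605/6.8 = 0.01265
  W_B = Wq_B + 1/μ = 0.01265 + 0.09901 = 0.1117

Since W_B = 0.1117 < W_A = 0.1639, Option B (multiple servers) has the shorter time in system.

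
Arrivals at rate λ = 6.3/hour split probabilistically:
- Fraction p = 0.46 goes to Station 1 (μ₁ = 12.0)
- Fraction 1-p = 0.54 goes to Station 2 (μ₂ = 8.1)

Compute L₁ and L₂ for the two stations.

Effective rates: λ₁ = 6.3×0.46 = 2.898, λ₂ = 6.3×0.54 = 3.402
Station 1: ρ₁ = 2.898/12.0 = 0.2415, L₁ = ρ₁/(1-ρ₁) = 0.2415/(1-0.2415) = 0.3184
Station 2: ρ₂ = 3.402/8.1 = 0.4200, L₂ = ρ₂/(1-ρ₂) = 0.4200/(1-0.4200) = 0.7241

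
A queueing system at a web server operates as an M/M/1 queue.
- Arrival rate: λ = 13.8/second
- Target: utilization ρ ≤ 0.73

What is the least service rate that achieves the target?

ρ = λ/μ, so μ = λ/ρ
μ ≥ 13.8/0.73 = 18.9041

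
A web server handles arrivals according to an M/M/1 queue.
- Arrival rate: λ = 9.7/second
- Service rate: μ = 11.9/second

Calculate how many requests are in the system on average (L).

ρ = λ/μ = 9.7/11.9 = 0.8151
For M/M/1: L = λ/(μ-λ)
L = 9.7/(11.9-9.7) = 9.7/2.20
L = 4.4091 requests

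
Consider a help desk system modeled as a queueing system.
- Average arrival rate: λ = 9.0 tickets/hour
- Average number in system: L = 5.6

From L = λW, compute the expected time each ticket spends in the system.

Little's Law: L = λW, so W = L/λ
W = 5.6/9.0 = 0.6222 hours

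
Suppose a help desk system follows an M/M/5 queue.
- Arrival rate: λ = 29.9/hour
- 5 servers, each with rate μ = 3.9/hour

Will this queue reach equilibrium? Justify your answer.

Stability requires ρ = λ/(cμ) < 1
ρ = 29.9/(5 × 3.9) = 29.9/19.50 = 1.5333
Since 1.5333 ≥ 1, the system is UNSTABLE.
Need c > λ/μ = 29.9/3.9 = 7.67.
Minimum servers needed: c = 8.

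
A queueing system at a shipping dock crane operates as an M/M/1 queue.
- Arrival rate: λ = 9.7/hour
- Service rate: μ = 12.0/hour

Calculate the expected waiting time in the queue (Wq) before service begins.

First, compute utilization: ρ = λ/μ = 9.7/12.0 = 0.8083
For M/M/1: Wq = λ/(μ(μ-λ))
Wq = 9.7/(12.0 × (12.0-9.7))
Wq = 9.7/(12.0 × 2.30)
Wq = 0.3514 hours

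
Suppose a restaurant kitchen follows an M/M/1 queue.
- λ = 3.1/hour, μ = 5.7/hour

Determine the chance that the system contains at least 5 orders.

ρ = λ/μ = 3.1/5.7 = 0.54386
P(N ≥ n) = ρⁿ
P(N ≥ 5) = 0.54386^5
P(N ≥ 5) = 0.04758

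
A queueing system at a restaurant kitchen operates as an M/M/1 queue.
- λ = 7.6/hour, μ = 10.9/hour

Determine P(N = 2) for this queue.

ρ = λ/μ = 7.6/10.9 = 0.6972
P(n) = (1-ρ)ρⁿ
P(2) = (1-0.6972) × 0.6972^2
P(2) = 0.3028 × 0.4861
P(2) = 0.1472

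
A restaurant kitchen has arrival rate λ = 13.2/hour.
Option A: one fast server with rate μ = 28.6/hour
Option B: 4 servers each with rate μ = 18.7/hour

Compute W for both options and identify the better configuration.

Option A: single server μ = 28.6 (M/M/1)
  ρ_A = 13.2/28.6 = 0.4615
  W_A = 1/(μ-λ) = 1/(28.6-13.2) = 1/15.40 = 0.06494

Option B: 4 servers μ = 18.7 (M/M/4)
  ρ_B = λ/(cμ) = 13.2/(4×18.7) = 0.1765
  Offered load a = λ/μ = cρ = 13.2/18.7 = 0.7059
  P₀ = [ Σₙ₌₀^3 aⁿ/n! + a^4/(4!(1-ρ)) ]⁻¹
  Σ = a^0/0! + a^1/1! + a^2/2! + a^3/3! = 1.0000 + 0.7059 + 0.2491 + 0.05862 = 2.0136
  a^4/(4!(1-ρ)) = 0.2483/(24 × 0.8235) = 0.01256
  P₀ = 1/(2.0136 + 0.01256) = 0.4935
  Lq = P₀·a^4·ρ / (4!(1-ρ)²) = 0.49354 × 0.24827 × 0.17647 / (24 × 0.67820) = 0.001328
  Wq_B = Lq/λ = 0.001328/13.2 = 0.0001006
  W_B = Wq_B + 1/μ = 0.0001006 + 0.05348 = 0.05358

Since W_B = 0.05358 < W_A = 0.06494, Option B (multiple servers) has the shorter time in system.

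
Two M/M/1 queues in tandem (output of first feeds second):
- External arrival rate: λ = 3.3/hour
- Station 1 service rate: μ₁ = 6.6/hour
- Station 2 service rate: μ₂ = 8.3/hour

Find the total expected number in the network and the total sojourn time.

By Jackson's theorem, each station behaves as independent M/M/1.
Station 1: ρ₁ = 3.3/6.6 = 0.5000, L₁ = ρ₁/(1-ρ₁) = λ/(μ₁-λ) = 3.3/3.30 = 1.0000
Station 2: ρ₂ = 3.3/8.3 = 0.3976, L₂ = ρ₂/(1-ρ₂) = λ/(μ₂-λ) = 3.3/5.00 = 0.6600
Total: L = L₁ + L₂ = 1.0000 + 0.6600 = 1.6600
W = L/λ = 1.6600/3.3 = 0.5030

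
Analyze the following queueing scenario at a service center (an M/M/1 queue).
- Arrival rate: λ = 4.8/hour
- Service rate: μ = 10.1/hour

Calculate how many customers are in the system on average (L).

ρ = λ/μ = 4.8/10.1 = 0.4752
For M/M/1: L = λ/(μ-λ)
L = 4.8/(10.1-4.8) = 4.8/5.30
L = 0.9057 customers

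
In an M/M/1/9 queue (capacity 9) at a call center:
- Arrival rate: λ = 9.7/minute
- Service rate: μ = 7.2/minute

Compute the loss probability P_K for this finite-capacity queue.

ρ = λ/μ = 9.7/7.2 = 1.347222
P₀ = (1-ρ)/(1-ρ^(K+1)) = (1-1.347222)/(1-1.347222^10) = -0.3472/-18.6966 = 0.01857
P_K = P₀×ρ^K = 0.01857 × 1.347222^9 = 0.01857 × 14.6202 = 0.2715
Blocking probability = 27.15%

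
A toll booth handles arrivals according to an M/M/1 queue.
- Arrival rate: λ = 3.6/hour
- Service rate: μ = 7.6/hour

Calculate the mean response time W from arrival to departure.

First, compute utilization: ρ = λ/μ = 3.6/7.6 = 0.4737
For M/M/1: W = 1/(μ-λ)
W = 1/(7.6-3.6) = 1/4.00
W = 0.2500 hours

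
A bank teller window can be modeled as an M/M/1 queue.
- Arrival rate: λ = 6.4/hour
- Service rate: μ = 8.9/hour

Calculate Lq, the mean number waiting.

ρ = λ/μ = 6.4/8.9 = 0.7191
For M/M/1: Lq = λ²/(μ(μ-λ))
Lq = 40.96/(8.9 × 2.50)
Lq = 1.8409 transactions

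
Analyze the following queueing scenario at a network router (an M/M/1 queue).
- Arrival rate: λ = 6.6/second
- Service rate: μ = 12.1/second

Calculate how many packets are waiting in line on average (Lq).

ρ = λ/μ = 6.6/12.1 = 0.5455
For M/M/1: Lq = λ²/(μ(μ-λ))
Lq = 43.56/(12.1 × 5.50)
Lq = 0.6545 packets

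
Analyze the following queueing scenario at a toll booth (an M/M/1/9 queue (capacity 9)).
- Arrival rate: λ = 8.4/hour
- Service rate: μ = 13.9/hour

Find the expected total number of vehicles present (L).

ρ = λ/μ = 8.4/13.9 = 0.60432
P₀ = (1-ρ)/(1-ρ^(K+1)) = (1-0.60432)/(1-0.60432^10) = 0.3957/0.9935 = 0.3983
P_K = P₀×ρ^K = 0.39827 × 0.60432^9 = 0.39827 × 0.010750 = 0.004281
L = ρ[1 - (K+1)ρ^K + Kρ^(K+1)] / [(1-ρ)(1-ρ^(K+1))]
L = 0.60432 × (1 - 10×0.01075 + 9×0.006496) / ((1 - 0.60432) × (1 - 0.006496)) = 1.4619 vehicles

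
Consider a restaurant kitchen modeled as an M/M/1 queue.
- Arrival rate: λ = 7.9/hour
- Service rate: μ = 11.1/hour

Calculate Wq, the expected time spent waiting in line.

First, compute utilization: ρ = λ/μ = 7.9/11.1 = 0.7117
For M/M/1: Wq = λ/(μ(μ-λ))
Wq = 7.9/(11.1 × (11.1-7.9))
Wq = 7.9/(11.1 × 3.20)
Wq = 0.2224 hours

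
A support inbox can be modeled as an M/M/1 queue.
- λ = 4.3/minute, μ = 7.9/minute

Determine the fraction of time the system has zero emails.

ρ = λ/μ = 4.3/7.9 = 0.5443
P(0) = 1 - ρ = 1 - 0.5443 = 0.4557
The server is idle 45.57% of the time.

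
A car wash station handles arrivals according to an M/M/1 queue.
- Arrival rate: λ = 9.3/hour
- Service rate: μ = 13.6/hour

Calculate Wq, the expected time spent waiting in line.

First, compute utilization: ρ = λ/μ = 9.3/13.6 = 0.6838
For M/M/1: Wq = λ/(μ(μ-λ))
Wq = 9.3/(13.6 × (13.6-9.3))
Wq = 9.3/(13.6 × 4.30)
Wq = 0.1590 hours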